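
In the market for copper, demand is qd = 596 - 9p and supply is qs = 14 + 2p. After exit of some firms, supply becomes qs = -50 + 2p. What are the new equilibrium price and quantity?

Original equilibrium: p* = 582/11, q* = 1318/11.
New equilibrium: 596 - 9p = -50 + 2p, so 646 = 11p and p' = 646/11; q' = 596 − 9(646/11) = 742/11.

p' = 646/11, q' = 742/11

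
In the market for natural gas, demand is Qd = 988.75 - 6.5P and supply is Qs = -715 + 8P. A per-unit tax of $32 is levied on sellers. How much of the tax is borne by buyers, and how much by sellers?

Buyers bear 512/29, sellers bear 416/29

Pre-tax equilibrium: P* = 117.5, Q* = 225.
Tax on sellers shifts supply to Qs = -715 + 8(P − 32) = -971 + 8P.
988.75 - 6.5P = -971 + 8P gives buyer price Pb = 7839/58; sellers receive Ps = 7839/58 − 32 = 5983/58.
New quantity: Q = 988.75 − 6.5(7839/58) = 3197/29.
Buyer burden = 7839/58 − 117.5 = 512/29; seller burden = 117.5 − 5983/58 = 416/29.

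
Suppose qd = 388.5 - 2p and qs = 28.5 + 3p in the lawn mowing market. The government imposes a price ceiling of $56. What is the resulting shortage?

Equilibrium price would be p* = 72, so the ceiling at 56 binds.
At p = 56: qd = 388.5 − 2(56) = 276.5, qs = 28.5 + 3(56) = 196.5.
Shortage = 276.5 − 196.5 = 80.

Shortage = 80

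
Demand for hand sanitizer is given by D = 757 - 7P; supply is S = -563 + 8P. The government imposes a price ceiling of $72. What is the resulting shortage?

Shortage = 240

Equilibrium price would be P* = 88, so the ceiling at 72 binds.
At P = 72: D = 757 − 7(72) = 253, S = -563 + 8(72) = 13.
Shortage = 253 − 13 = 240.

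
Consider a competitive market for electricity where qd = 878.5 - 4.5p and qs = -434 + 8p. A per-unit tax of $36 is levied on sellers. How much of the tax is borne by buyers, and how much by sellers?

Pre-tax equilibrium: p* = 105, q* = 406.
Tax on sellers shifts supply to qs = -434 + 8(p − 36) = -722 + 8p.
878.5 - 4.5p = -722 + 8p gives buyer price pb = 128.04; sellers receive ps = 128.04 − 36 = 92.04.
New quantity: q = 878.5 − 4.5(128.04) = 302.32.
Buyer burden = 128.04 − 105 = 23.04; seller burden = 105 − 92.04 = 12.96.

Buyers bear $23.04, sellers bear $12.96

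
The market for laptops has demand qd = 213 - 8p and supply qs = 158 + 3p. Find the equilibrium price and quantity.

Set qd = qs: 213 - 8p = 158 + 3p.
55 = 11p, so p* = 5.
q* = 213 − 8(5) = 173.

p* = 5, q* = 173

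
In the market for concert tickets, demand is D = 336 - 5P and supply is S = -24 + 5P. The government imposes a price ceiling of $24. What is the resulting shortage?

Equilibrium price would be P* = 36, so the ceiling at 24 binds.
At P = 24: D = 336 − 5(24) = 216, S = -24 + 5(24) = 96.
Shortage = 216 − 96 = 120.

Shortage = 120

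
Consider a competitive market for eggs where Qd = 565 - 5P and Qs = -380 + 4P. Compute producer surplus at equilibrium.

Producer surplus = 200

Equilibrium: 565 - 5P = -380 + 4P gives P* = 105, Q* = 40.
Supply starts at P = 95 (where Qs = 0).
PS = ½(105 − 95)(40) = 200.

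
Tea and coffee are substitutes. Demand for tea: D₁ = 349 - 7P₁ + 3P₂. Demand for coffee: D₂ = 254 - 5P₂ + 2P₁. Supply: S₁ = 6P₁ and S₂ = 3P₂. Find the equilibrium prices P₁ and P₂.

P₁ = 1777/49, P₂ = 2000/49

Market 1: 349 - 7P₁ + 3P₂ = 6P₁ → 13P₁ - 3P₂ = 349.
Market 2: 8P₂ - 2P₁ = 254.
Eliminating P₂: 8×(1) + 3×(2) gives 98P₁ = 3554, so P₁ = 1777/49.
Back-substitute into (2): P₂ = (254 + 2×1777/49) / 8 = 2000/49.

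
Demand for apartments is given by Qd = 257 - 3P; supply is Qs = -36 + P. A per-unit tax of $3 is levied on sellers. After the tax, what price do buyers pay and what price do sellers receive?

Pre-tax equilibrium: P* = 73.25, Q* = 37.25.
Tax on sellers shifts supply to Qs = -36 + 1(P − 3) = -39 + P.
257 - 3P = -39 + P gives buyer price Pb = 74; sellers receive Ps = 74 − 3 = 71.
New quantity: Q = 257 − 3(74) = 35.

Buyers pay $74, sellers receive $71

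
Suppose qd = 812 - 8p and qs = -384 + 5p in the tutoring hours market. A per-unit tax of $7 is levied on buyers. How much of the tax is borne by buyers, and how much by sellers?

Pre-tax equilibrium: p* = 92, q* = 76.
Tax on buyers shifts demand to qd = 812 − 8(p + 7) = 756 - 8p.
756 - 8p = -384 + 5p gives seller price ps = 1140/13; buyers pay pb = 1140/13 + 7 = 1231/13.
New quantity: q = 812 − 8(1231/13) = 708/13.
Buyer burden = 1231/13 − 92 = 35/13; seller burden = 92 − 1140/13 = 56/13.

Buyers bear 35/13, sellers bear 56/13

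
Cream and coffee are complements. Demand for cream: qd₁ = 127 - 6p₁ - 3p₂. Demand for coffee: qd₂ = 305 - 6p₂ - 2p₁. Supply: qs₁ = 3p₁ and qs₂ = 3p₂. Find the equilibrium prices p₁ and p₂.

p₁ = 3.04, p₂ = 2491/75

Market 1: 127 - 6p₁ - 3p₂ = 3p₁ → 9p₁ + 3p₂ = 127.
Market 2: 9p₂ + 2p₁ = 305.
Eliminating p₂: 9×(1) − 3×(2) gives 75p₁ = 228, so p₁ = 3.04.
Back-substitute into (2): p₂ = (305 − 2×3.04) / 9 = 2491/75.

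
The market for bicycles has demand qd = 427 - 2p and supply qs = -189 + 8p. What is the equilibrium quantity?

q* = 303.8

Set qd = qs: 427 - 2p = -189 + 8p.
616 = 10p, so p* = 61.6.
q* = 427 − 2(61.6) = 303.8.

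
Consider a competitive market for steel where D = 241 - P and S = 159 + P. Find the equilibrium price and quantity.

P* = 41, Q* = 200

Set D = S: 241 - P = 159 + P.
82 = 2P, so P* = 41.
Q* = 241 − 1(41) = 200.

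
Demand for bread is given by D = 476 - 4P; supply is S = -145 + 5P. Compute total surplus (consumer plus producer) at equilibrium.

Equilibrium: 476 - 4P = -145 + 5P gives P* = 69, Q* = 200.
Demand choke price: P = 119; supply starts at P = 29.
CS = ½(119 − 69)(200) = 5000; PS = ½(69 − 29)(200) = 4000.

Total surplus = 9000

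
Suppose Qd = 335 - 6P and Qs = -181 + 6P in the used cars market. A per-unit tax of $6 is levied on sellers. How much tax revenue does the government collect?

Pre-tax equilibrium: P* = 43, Q* = 77.
Tax on sellers shifts supply to Qs = -181 + 6(P − 6) = -217 + 6P.
335 - 6P = -217 + 6P gives buyer price Pb = 46; sellers receive Ps = 46 − 6 = 40.
New quantity: Q = 335 − 6(46) = 59.
Revenue = 6 × 59 = 354.

Tax revenue = 354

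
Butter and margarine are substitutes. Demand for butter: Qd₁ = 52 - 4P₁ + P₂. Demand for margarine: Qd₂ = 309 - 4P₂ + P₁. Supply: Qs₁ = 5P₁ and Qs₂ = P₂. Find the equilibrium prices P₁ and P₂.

Market 1: 52 - 4P₁ + P₂ = 5P₁ → 9P₁ - P₂ = 52.
Market 2: 5P₂ - P₁ = 309.
Eliminating P₂: 5×(1) + 1×(2) gives 44P₁ = 569, so P₁ = 569/44.
Back-substitute into (2): P₂ = (309 + 1×569/44) / 5 = 2833/44.

P₁ = 569/44, P₂ = 2833/44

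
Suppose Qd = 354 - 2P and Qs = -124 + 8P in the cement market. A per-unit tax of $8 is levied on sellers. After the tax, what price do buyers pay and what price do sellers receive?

Pre-tax equilibrium: P* = 47.8, Q* = 258.4.
Tax on sellers shifts supply to Qs = -124 + 8(P − 8) = -188 + 8P.
354 - 2P = -188 + 8P gives buyer price Pb = 54.2; sellers receive Ps = 54.2 − 8 = 46.2.
New quantity: Q = 354 − 2(54.2) = 245.6.

Buyers pay $54.2, sellers receive $46.2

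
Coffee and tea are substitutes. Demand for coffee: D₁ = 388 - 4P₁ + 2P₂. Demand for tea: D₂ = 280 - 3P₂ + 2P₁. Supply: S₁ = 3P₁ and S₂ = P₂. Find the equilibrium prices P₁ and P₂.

Market 1: 388 - 4P₁ + 2P₂ = 3P₁ → 7P₁ - 2P₂ = 388.
Market 2: 4P₂ - 2P₁ = 280.
Eliminating P₂: 4×(1) + 2×(2) gives 24P₁ = 2112, so P₁ = 88.
Back-substitute into (2): P₂ = (280 + 2×88) / 4 = 114.

P₁ = 88, P₂ = 114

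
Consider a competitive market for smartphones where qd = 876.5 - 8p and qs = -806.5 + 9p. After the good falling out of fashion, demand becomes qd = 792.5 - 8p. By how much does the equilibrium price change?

Original equilibrium: p* = 99, q* = 84.5.
New equilibrium: 792.5 - 8p = -806.5 + 9p, so 1599 = 17p and p' = 1599/17; q' = 792.5 − 8(1599/17) = 1361/34.
Change in price: 1599/17 − 99 = -84/17.

Δp = -84/17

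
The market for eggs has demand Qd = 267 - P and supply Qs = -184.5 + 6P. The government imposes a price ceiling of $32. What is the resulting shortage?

Equilibrium price would be P* = 64.5, so the ceiling at 32 binds.
At P = 32: Qd = 267 − 1(32) = 235, Qs = -184.5 + 6(32) = 7.5.
Shortage = 235 − 7.5 = 227.5.

Shortage = 227.5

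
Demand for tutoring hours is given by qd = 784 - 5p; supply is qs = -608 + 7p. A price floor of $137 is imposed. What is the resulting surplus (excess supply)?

Equilibrium price would be p* = 116, so the floor at 137 binds.
At p = 137: qd = 99, qs = 351.
Surplus = 351 − 99 = 252.

Surplus = 252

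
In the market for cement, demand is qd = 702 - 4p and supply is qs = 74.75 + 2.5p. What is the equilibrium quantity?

q* = 316

Set qd = qs: 702 - 4p = 74.75 + 2.5p.
627.25 = 6.5p, so p* = 96.5.
q* = 702 − 4(96.5) = 316.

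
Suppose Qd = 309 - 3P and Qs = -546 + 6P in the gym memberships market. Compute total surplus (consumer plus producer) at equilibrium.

Equilibrium: 309 - 3P = -546 + 6P gives P* = 95, Q* = 24.
Demand choke price: P = 103; supply starts at P = 91.
CS = ½(103 − 95)(24) = 96; PS = ½(95 − 91)(24) = 48.

Total surplus = 144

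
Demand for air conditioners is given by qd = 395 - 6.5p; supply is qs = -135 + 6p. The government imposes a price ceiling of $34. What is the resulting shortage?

Equilibrium price would be p* = 42.4, so the ceiling at 34 binds.
At p = 34: qd = 395 − 6.5(34) = 174, qs = -135 + 6(34) = 69.
Shortage = 174 − 69 = 105.

Shortage = 105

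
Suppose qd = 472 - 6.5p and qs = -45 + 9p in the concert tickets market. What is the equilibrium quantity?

Set qd = qs: 472 - 6.5p = -45 + 9p.
517 = 15.5p, so p* = 1034/31.
q* = 472 − 6.5(1034/31) = 7911/31.

q* = 7911/31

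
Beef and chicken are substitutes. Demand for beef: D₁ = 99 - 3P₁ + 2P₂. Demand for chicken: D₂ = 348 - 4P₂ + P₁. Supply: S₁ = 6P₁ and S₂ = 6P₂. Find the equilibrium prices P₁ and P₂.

Market 1: 99 - 3P₁ + 2P₂ = 6P₁ → 9P₁ - 2P₂ = 99.
Market 2: 10P₂ - P₁ = 348.
Eliminating P₂: 10×(1) + 2×(2) gives 88P₁ = 1686, so P₁ = 843/44.
Back-substitute into (2): P₂ = (348 + 1×843/44) / 10 = 3231/88.

P₁ = 843/44, P₂ = 3231/88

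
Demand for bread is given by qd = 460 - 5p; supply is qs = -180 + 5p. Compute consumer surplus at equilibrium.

Consumer surplus = 1960

Equilibrium: 460 - 5p = -180 + 5p gives p* = 64, q* = 140.
Demand choke price (qd = 0): p = 92.
CS = ½(92 − 64)(140) = 1960.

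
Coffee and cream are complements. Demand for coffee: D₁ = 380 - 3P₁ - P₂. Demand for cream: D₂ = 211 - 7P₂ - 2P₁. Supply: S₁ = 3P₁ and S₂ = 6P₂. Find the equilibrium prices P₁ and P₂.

P₁ = 4729/76, P₂ = 253/38

Market 1: 380 - 3P₁ - P₂ = 3P₁ → 6P₁ + P₂ = 380.
Market 2: 13P₂ + 2P₁ = 211.
Eliminating P₂: 13×(1) − 1×(2) gives 76P₁ = 4729, so P₁ = 4729/76.
Back-substitute into (2): P₂ = (211 − 2×4729/76) / 13 = 253/38.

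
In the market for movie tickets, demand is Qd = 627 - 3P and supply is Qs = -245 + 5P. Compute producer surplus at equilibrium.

Equilibrium: 627 - 3P = -245 + 5P gives P* = 109, Q* = 300.
Supply starts at P = 49 (where Qs = 0).
PS = ½(109 − 49)(300) = 9000.

Producer surplus = 9000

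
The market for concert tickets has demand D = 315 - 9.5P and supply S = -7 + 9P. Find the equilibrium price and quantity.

Set D = S: 315 - 9.5P = -7 + 9P.
322 = 18.5P, so P* = 644/37.
Q* = 315 − 9.5(644/37) = 5537/37.

P* = 644/37, Q* = 5537/37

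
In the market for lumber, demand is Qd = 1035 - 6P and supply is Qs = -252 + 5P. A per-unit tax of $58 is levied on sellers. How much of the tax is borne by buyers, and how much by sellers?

Pre-tax equilibrium: P* = 117, Q* = 333.
Tax on sellers shifts supply to Qs = -252 + 5(P − 58) = -542 + 5P.
1035 - 6P = -542 + 5P gives buyer price Pb = 1577/11; sellers receive Ps = 1577/11 − 58 = 939/11.
New quantity: Q = 1035 − 6(1577/11) = 1923/11.
Buyer burden = 1577/11 − 117 = 290/11; seller burden = 117 − 939/11 = 348/11.

Buyers bear 290/11, sellers bear 348/11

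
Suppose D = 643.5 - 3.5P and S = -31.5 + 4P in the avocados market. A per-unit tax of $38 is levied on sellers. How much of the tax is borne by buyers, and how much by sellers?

Pre-tax equilibrium: P* = 90, Q* = 328.5.
Tax on sellers shifts supply to S = -31.5 + 4(P − 38) = -183.5 + 4P.
643.5 - 3.5P = -183.5 + 4P gives buyer price Pb = 1654/15; sellers receive Ps = 1654/15 − 38 = 1084/15.
New quantity: Q = 643.5 − 3.5(1654/15) = 7727/30.
Buyer burden = 1654/15 − 90 = 304/15; seller burden = 90 − 1084/15 = 266/15.

Buyers bear 304/15, sellers bear 266/15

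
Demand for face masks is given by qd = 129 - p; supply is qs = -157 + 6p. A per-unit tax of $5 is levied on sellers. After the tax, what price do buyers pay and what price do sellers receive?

Pre-tax equilibrium: p* = 286/7, q* = 617/7.
Tax on sellers shifts supply to qs = -157 + 6(p − 5) = -187 + 6p.
129 - p = -187 + 6p gives buyer price pb = 316/7; sellers receive ps = 316/7 − 5 = 281/7.
New quantity: q = 129 − 1(316/7) = 587/7.

Buyers pay 316/7, sellers receive 281/7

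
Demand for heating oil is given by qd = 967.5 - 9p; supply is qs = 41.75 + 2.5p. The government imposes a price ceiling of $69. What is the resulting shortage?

Equilibrium price would be p* = 80.5, so the ceiling at 69 binds.
At p = 69: qd = 967.5 − 9(69) = 346.5, qs = 41.75 + 2.5(69) = 214.25.
Shortage = 346.5 − 214.25 = 132.25.

Shortage = 132.25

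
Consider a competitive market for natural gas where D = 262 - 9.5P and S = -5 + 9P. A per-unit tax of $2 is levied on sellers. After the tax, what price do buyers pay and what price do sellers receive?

Pre-tax equilibrium: P* = 534/37, Q* = 4621/37.
Tax on sellers shifts supply to S = -5 + 9(P − 2) = -23 + 9P.
262 - 9.5P = -23 + 9P gives buyer price Pb = 570/37; sellers receive Ps = 570/37 − 2 = 496/37.
New quantity: Q = 262 − 9.5(570/37) = 4279/37.

Buyers pay 570/37, sellers receive 496/37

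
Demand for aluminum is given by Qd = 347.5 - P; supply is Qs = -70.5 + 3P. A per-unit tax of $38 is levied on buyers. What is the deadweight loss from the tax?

Deadweight loss = 541.5

Pre-tax equilibrium: P* = 104.5, Q* = 243.
Tax on buyers shifts demand to Qd = 347.5 − 1(P + 38) = 309.5 - P.
309.5 - P = -70.5 + 3P gives seller price Ps = 95; buyers pay Pb = 95 + 38 = 133.
New quantity: Q = 347.5 − 1(133) = 214.5.
DWL = ½ × 38 × (243 − 214.5) = 541.5.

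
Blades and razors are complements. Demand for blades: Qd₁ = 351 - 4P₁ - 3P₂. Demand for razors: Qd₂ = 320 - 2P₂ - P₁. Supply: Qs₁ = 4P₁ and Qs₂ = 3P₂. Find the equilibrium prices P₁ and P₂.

P₁ = 795/37, P₂ = 2209/37

Market 1: 351 - 4P₁ - 3P₂ = 4P₁ → 8P₁ + 3P₂ = 351.
Market 2: 5P₂ + P₁ = 320.
Eliminating P₂: 5×(1) − 3×(2) gives 37P₁ = 795, so P₁ = 795/37.
Back-substitute into (2): P₂ = (320 − 1×795/37) / 5 = 2209/37.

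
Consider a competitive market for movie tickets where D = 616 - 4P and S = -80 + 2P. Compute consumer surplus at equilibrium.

Equilibrium: 616 - 4P = -80 + 2P gives P* = 116, Q* = 152.
Demand choke price (D = 0): P = 154.
CS = ½(154 − 116)(152) = 2888.

Consumer surplus = 2888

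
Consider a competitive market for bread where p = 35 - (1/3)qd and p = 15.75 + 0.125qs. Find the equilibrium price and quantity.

Set the two price expressions equal: 35 - (1/3)q = 15.75 + 0.125q.
19.25 = (11/24)q, so q* = 42.
p* = 35 − (1/3)(42) = 21.

p* = 21, q* = 42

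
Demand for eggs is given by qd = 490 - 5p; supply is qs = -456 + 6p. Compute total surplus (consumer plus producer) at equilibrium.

Equilibrium: 490 - 5p = -456 + 6p gives p* = 86, q* = 60.
Demand choke price: p = 98; supply starts at p = 76.
CS = ½(98 − 86)(60) = 360; PS = ½(86 − 76)(60) = 300.

Total surplus = 660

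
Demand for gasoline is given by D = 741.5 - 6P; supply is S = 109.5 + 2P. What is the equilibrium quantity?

Q* = 267.5

Set D = S: 741.5 - 6P = 109.5 + 2P.
632 = 8P, so P* = 79.
Q* = 741.5 − 6(79) = 267.5.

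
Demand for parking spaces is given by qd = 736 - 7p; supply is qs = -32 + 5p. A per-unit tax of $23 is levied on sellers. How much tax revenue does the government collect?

Pre-tax equilibrium: p* = 64, q* = 288.
Tax on sellers shifts supply to qs = -32 + 5(p − 23) = -147 + 5p.
736 - 7p = -147 + 5p gives buyer price pb = 883/12; sellers receive ps = 883/12 − 23 = 607/12.
New quantity: q = 736 − 7(883/12) = 2651/12.
Revenue = 23 × 2651/12 = 60973/12.

Tax revenue = 60973/12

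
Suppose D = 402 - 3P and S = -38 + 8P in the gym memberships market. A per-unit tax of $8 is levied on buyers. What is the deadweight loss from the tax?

Deadweight loss = 768/11

Pre-tax equilibrium: P* = 40, Q* = 282.
Tax on buyers shifts demand to D = 402 − 3(P + 8) = 378 - 3P.
378 - 3P = -38 + 8P gives seller price Ps = 416/11; buyers pay Pb = 416/11 + 8 = 504/11.
New quantity: Q = 402 − 3(504/11) = 2910/11.
DWL = ½ × 8 × (282 − 2910/11) = 768/11.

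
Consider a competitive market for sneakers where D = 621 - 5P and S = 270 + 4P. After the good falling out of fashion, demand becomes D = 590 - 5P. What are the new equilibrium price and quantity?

P' = 320/9, Q' = 3710/9

Original equilibrium: P* = 39, Q* = 426.
New equilibrium: 590 - 5P = 270 + 4P, so 320 = 9P and P' = 320/9; Q' = 590 − 5(320/9) = 3710/9.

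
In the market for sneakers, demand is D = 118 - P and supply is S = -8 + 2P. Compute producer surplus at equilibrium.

Producer surplus = 1444

Equilibrium: 118 - P = -8 + 2P gives P* = 42, Q* = 76.
Supply starts at P = 4 (where S = 0).
PS = ½(42 − 4)(76) = 1444.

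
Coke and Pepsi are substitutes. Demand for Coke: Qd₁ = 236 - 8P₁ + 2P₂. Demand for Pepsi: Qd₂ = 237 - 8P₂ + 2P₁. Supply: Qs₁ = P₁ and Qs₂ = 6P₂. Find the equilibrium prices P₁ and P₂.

P₁ = 1889/61, P₂ = 2605/122

Market 1: 236 - 8P₁ + 2P₂ = P₁ → 9P₁ - 2P₂ = 236.
Market 2: 14P₂ - 2P₁ = 237.
Eliminating P₂: 14×(1) + 2×(2) gives 122P₁ = 3778, so P₁ = 1889/61.
Back-substitute into (2): P₂ = (237 + 2×1889/61) / 14 = 2605/122.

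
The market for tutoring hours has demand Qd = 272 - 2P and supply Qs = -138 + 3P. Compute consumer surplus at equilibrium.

Consumer surplus = 2916

Equilibrium: 272 - 2P = -138 + 3P gives P* = 82, Q* = 108.
Demand choke price (Qd = 0): P = 136.
CS = ½(136 − 82)(108) = 2916.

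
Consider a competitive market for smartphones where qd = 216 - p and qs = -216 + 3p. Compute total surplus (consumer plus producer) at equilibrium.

Equilibrium: 216 - p = -216 + 3p gives p* = 108, q* = 108.
Demand choke price: p = 216; supply starts at p = 72.
CS = ½(216 − 108)(108) = 5832; PS = ½(108 − 72)(108) = 1944.

Total surplus = 7776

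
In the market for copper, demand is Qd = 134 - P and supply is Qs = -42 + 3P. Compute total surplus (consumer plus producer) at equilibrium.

Equilibrium: 134 - P = -42 + 3P gives P* = 44, Q* = 90.
Demand choke price: P = 134; supply starts at P = 14.
CS = ½(134 − 44)(90) = 4050; PS = ½(44 − 14)(90) = 1350.

Total surplus = 5400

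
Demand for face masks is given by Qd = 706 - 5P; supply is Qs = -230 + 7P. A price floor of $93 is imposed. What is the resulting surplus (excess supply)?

Surplus = 180

Equilibrium price would be P* = 78, so the floor at 93 binds.
At P = 93: Qd = 241, Qs = 421.
Surplus = 421 − 241 = 180.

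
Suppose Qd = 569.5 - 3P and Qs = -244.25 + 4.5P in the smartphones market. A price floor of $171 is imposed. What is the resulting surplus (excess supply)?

Equilibrium price would be P* = 108.5, so the floor at 171 binds.
At P = 171: Qd = 56.5, Qs = 525.25.
Surplus = 525.25 − 56.5 = 468.75.

Surplus = 468.75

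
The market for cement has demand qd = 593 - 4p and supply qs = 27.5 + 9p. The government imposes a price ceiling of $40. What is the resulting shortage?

Shortage = 45.5

Equilibrium price would be p* = 43.5, so the ceiling at 40 binds.
At p = 40: qd = 593 − 4(40) = 433, qs = 27.5 + 9(40) = 387.5.
Shortage = 433 − 387.5 = 45.5.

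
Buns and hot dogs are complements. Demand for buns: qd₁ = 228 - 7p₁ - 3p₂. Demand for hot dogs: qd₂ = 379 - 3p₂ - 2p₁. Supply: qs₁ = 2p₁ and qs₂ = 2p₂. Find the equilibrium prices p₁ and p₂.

Market 1: 228 - 7p₁ - 3p₂ = 2p₁ → 9p₁ + 3p₂ = 228.
Market 2: 5p₂ + 2p₁ = 379.
Eliminating p₂: 5×(1) − 3×(2) gives 39p₁ = 3, so p₁ = 1/13.
Back-substitute into (2): p₂ = (379 − 2×1/13) / 5 = 985/13.

p₁ = 1/13, p₂ = 985/13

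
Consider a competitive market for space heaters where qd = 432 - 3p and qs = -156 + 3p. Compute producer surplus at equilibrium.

Equilibrium: 432 - 3p = -156 + 3p gives p* = 98, q* = 138.
Supply starts at p = 52 (where qs = 0).
PS = ½(98 − 52)(138) = 3174.

Producer surplus = 3174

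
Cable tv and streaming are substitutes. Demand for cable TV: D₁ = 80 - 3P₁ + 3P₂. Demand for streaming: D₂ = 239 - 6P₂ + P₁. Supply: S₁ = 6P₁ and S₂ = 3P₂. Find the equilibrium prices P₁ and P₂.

Market 1: 80 - 3P₁ + 3P₂ = 6P₁ → 9P₁ - 3P₂ = 80.
Market 2: 9P₂ - P₁ = 239.
Eliminating P₂: 9×(1) + 3×(2) gives 78P₁ = 1437, so P₁ = 479/26.
Back-substitute into (2): P₂ = (239 + 1×479/26) / 9 = 2231/78.

P₁ = 479/26, P₂ = 2231/78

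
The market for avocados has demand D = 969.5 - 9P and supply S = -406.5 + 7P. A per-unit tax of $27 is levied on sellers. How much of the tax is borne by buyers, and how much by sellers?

Pre-tax equilibrium: P* = 86, Q* = 195.5.
Tax on sellers shifts supply to S = -406.5 + 7(P − 27) = -595.5 + 7P.
969.5 - 9P = -595.5 + 7P gives buyer price Pb = 97.8125; sellers receive Ps = 97.8125 − 27 = 70.8125.
New quantity: Q = 969.5 − 9(97.8125) = 89.1875.
Buyer burden = 97.8125 − 86 = 11.8125; seller burden = 86 − 70.8125 = 15.1875.

Buyers bear $11.8125, sellers bear $15.1875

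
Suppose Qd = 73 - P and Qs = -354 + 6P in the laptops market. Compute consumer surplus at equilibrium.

Equilibrium: 73 - P = -354 + 6P gives P* = 61, Q* = 12.
Demand choke price (Qd = 0): P = 73.
CS = ½(73 − 61)(12) = 72.

Consumer surplus = 72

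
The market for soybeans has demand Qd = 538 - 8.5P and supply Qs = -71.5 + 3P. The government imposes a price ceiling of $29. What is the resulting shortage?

Shortage = 276

Equilibrium price would be P* = 53, so the ceiling at 29 binds.
At P = 29: Qd = 538 − 8.5(29) = 291.5, Qs = -71.5 + 3(29) = 15.5.
Shortage = 291.5 − 15.5 = 276.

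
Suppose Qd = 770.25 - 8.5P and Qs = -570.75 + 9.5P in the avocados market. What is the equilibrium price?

Set Qd = Qs: 770.25 - 8.5P = -570.75 + 9.5P.
1341 = 18P, so P* = 74.5.
Q* = 770.25 − 8.5(74.5) = 137.

P* = 74.5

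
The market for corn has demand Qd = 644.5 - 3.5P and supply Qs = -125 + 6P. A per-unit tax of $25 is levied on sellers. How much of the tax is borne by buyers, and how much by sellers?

Pre-tax equilibrium: P* = 81, Q* = 361.
Tax on sellers shifts supply to Qs = -125 + 6(P − 25) = -275 + 6P.
644.5 - 3.5P = -275 + 6P gives buyer price Pb = 1839/19; sellers receive Ps = 1839/19 − 25 = 1364/19.
New quantity: Q = 644.5 − 3.5(1839/19) = 5809/19.
Buyer burden = 1839/19 − 81 = 300/19; seller burden = 81 − 1364/19 = 175/19.

Buyers bear 300/19, sellers bear 175/19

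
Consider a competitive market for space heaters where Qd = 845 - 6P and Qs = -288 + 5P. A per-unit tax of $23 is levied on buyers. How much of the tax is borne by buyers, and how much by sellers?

Buyers bear 115/11, sellers bear 138/11

Pre-tax equilibrium: P* = 103, Q* = 227.
Tax on buyers shifts demand to Qd = 845 − 6(P + 23) = 707 - 6P.
707 - 6P = -288 + 5P gives seller price Ps = 995/11; buyers pay Pb = 995/11 + 23 = 1248/11.
New quantity: Q = 845 − 6(1248/11) = 1807/11.
Buyer burden = 1248/11 − 103 = 115/11; seller burden = 103 − 995/11 = 138/11.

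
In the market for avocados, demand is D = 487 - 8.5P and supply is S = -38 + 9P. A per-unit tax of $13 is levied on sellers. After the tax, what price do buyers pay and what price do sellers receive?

Pre-tax equilibrium: P* = 30, Q* = 232.
Tax on sellers shifts supply to S = -38 + 9(P − 13) = -155 + 9P.
487 - 8.5P = -155 + 9P gives buyer price Pb = 1284/35; sellers receive Ps = 1284/35 − 13 = 829/35.
New quantity: Q = 487 − 8.5(1284/35) = 6131/35.

Buyers pay 1284/35, sellers receive 829/35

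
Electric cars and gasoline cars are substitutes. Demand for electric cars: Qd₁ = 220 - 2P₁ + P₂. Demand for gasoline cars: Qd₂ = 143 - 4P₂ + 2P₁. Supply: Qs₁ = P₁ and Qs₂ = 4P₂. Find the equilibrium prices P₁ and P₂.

P₁ = 86.5, P₂ = 39.5

Market 1: 220 - 2P₁ + P₂ = P₁ → 3P₁ - P₂ = 220.
Market 2: 8P₂ - 2P₁ = 143.
Eliminating P₂: 8×(1) + 1×(2) gives 22P₁ = 1903, so P₁ = 86.5.
Back-substitute into (2): P₂ = (143 + 2×86.5) / 8 = 39.5.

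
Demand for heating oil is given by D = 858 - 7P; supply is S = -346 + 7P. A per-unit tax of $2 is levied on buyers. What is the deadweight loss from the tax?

Deadweight loss = 7

Pre-tax equilibrium: P* = 86, Q* = 256.
Tax on buyers shifts demand to D = 858 − 7(P + 2) = 844 - 7P.
844 - 7P = -346 + 7P gives seller price Ps = 85; buyers pay Pb = 85 + 2 = 87.
New quantity: Q = 858 − 7(87) = 249.
DWL = ½ × 2 × (256 − 249) = 7.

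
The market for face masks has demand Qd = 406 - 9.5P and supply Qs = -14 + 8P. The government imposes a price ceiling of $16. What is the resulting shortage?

Shortage = 140

Equilibrium price would be P* = 24, so the ceiling at 16 binds.
At P = 16: Qd = 406 − 9.5(16) = 254, Qs = -14 + 8(16) = 114.
Shortage = 254 − 114 = 140.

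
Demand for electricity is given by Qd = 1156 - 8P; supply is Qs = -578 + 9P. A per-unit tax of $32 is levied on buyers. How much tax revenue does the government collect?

Tax revenue = 111232/17

Pre-tax equilibrium: P* = 102, Q* = 340.
Tax on buyers shifts demand to Qd = 1156 − 8(P + 32) = 900 - 8P.
900 - 8P = -578 + 9P gives seller price Ps = 1478/17; buyers pay Pb = 1478/17 + 32 = 2022/17.
New quantity: Q = 1156 − 8(2022/17) = 3476/17.
Revenue = 32 × 3476/17 = 111232/17.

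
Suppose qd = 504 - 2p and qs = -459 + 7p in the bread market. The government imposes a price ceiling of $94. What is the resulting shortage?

Shortage = 117

Equilibrium price would be p* = 107, so the ceiling at 94 binds.
At p = 94: qd = 504 − 2(94) = 316, qs = -459 + 7(94) = 199.
Shortage = 316 − 199 = 117.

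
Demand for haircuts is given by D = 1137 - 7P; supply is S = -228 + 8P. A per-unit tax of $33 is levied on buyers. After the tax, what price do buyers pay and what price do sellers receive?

Pre-tax equilibrium: P* = 91, Q* = 500.
Tax on buyers shifts demand to D = 1137 − 7(P + 33) = 906 - 7P.
906 - 7P = -228 + 8P gives seller price Ps = 75.6; buyers pay Pb = 75.6 + 33 = 108.6.
New quantity: Q = 1137 − 7(108.6) = 376.8.

Buyers pay $108.6, sellers receive $75.6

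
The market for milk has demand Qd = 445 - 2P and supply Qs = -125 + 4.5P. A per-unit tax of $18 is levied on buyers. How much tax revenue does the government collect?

Tax revenue = 57258/13

Pre-tax equilibrium: P* = 1140/13, Q* = 3505/13.
Tax on buyers shifts demand to Qd = 445 − 2(P + 18) = 409 - 2P.
409 - 2P = -125 + 4.5P gives seller price Ps = 1068/13; buyers pay Pb = 1068/13 + 18 = 1302/13.
New quantity: Q = 445 − 2(1302/13) = 3181/13.
Revenue = 18 × 3181/13 = 57258/13.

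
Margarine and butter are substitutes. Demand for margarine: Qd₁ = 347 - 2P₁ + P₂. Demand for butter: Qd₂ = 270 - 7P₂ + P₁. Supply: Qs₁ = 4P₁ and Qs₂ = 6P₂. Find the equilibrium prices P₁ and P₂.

Market 1: 347 - 2P₁ + P₂ = 4P₁ → 6P₁ - P₂ = 347.
Market 2: 13P₂ - P₁ = 270.
Eliminating P₂: 13×(1) + 1×(2) gives 77P₁ = 4781, so P₁ = 683/11.
Back-substitute into (2): P₂ = (270 + 1×683/11) / 13 = 281/11.

P₁ = 683/11, P₂ = 281/11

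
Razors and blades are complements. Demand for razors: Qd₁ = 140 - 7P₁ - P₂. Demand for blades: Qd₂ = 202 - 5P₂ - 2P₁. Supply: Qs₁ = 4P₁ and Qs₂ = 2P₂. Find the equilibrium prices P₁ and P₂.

Market 1: 140 - 7P₁ - P₂ = 4P₁ → 11P₁ + P₂ = 140.
Market 2: 7P₂ + 2P₁ = 202.
Eliminating P₂: 7×(1) − 1×(2) gives 75P₁ = 778, so P₁ = 778/75.
Back-substitute into (2): P₂ = (202 − 2×778/75) / 7 = 1942/75.

P₁ = 778/75, P₂ = 1942/75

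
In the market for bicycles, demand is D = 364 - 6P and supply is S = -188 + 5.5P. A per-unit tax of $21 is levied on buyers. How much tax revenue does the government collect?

Pre-tax equilibrium: P* = 48, Q* = 76.
Tax on buyers shifts demand to D = 364 − 6(P + 21) = 238 - 6P.
238 - 6P = -188 + 5.5P gives seller price Ps = 852/23; buyers pay Pb = 852/23 + 21 = 1335/23.
New quantity: Q = 364 − 6(1335/23) = 362/23.
Revenue = 21 × 362/23 = 7602/23.

Tax revenue = 7602/23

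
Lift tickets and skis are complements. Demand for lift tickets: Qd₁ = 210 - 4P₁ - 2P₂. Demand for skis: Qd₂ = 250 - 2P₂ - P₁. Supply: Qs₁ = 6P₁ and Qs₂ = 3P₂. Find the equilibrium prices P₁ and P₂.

Market 1: 210 - 4P₁ - 2P₂ = 6P₁ → 10P₁ + 2P₂ = 210.
Market 2: 5P₂ + P₁ = 250.
Eliminating P₂: 5×(1) − 2×(2) gives 48P₁ = 550, so P₁ = 275/24.
Back-substitute into (2): P₂ = (250 − 1×275/24) / 5 = 1145/24.

P₁ = 275/24, P₂ = 1145/24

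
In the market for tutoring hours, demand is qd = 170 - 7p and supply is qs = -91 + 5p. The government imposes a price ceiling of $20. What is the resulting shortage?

Equilibrium price would be p* = 21.75, so the ceiling at 20 binds.
At p = 20: qd = 170 − 7(20) = 30, qs = -91 + 5(20) = 9.
Shortage = 30 − 9 = 21.

Shortage = 21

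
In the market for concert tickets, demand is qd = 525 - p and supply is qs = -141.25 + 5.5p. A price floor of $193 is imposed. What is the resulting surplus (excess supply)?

Equilibrium price would be p* = 102.5, so the floor at 193 binds.
At p = 193: qd = 332, qs = 920.25.
Surplus = 920.25 − 332 = 588.25.

Surplus = 588.25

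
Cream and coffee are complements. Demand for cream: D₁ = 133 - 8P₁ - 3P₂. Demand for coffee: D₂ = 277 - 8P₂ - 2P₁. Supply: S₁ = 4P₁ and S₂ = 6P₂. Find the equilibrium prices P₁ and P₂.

Market 1: 133 - 8P₁ - 3P₂ = 4P₁ → 12P₁ + 3P₂ = 133.
Market 2: 14P₂ + 2P₁ = 277.
Eliminating P₂: 14×(1) − 3×(2) gives 162P₁ = 1031, so P₁ = 1031/162.
Back-substitute into (2): P₂ = (277 − 2×1031/162) / 14 = 1529/81.

P₁ = 1031/162, P₂ = 1529/81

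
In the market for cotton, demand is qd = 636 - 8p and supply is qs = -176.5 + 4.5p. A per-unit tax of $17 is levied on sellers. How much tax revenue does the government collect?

Pre-tax equilibrium: p* = 65, q* = 116.
Tax on sellers shifts supply to qs = -176.5 + 4.5(p − 17) = -253 + 4.5p.
636 - 8p = -253 + 4.5p gives buyer price pb = 71.12; sellers receive ps = 71.12 − 17 = 54.12.
New quantity: q = 636 − 8(71.12) = 67.04.
Revenue = 17 × 67.04 = 1139.68.

Tax revenue = 1139.68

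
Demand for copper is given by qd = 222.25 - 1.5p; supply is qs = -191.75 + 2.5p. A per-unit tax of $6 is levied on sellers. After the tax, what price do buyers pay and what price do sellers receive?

Pre-tax equilibrium: p* = 103.5, q* = 67.
Tax on sellers shifts supply to qs = -191.75 + 2.5(p − 6) = -206.75 + 2.5p.
222.25 - 1.5p = -206.75 + 2.5p gives buyer price pb = 107.25; sellers receive ps = 107.25 − 6 = 101.25.
New quantity: q = 222.25 − 1.5(107.25) = 61.375.

Buyers pay $107.25, sellers receive $101.25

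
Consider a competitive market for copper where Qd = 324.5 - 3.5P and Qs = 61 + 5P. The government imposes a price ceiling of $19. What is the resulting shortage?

Equilibrium price would be P* = 31, so the ceiling at 19 binds.
At P = 19: Qd = 324.5 − 3.5(19) = 258, Qs = 61 + 5(19) = 156.
Shortage = 258 − 156 = 102.

Shortage = 102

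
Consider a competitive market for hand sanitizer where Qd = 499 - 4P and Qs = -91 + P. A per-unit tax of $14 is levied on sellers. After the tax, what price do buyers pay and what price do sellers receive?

Pre-tax equilibrium: P* = 118, Q* = 27.
Tax on sellers shifts supply to Qs = -91 + 1(P − 14) = -105 + P.
499 - 4P = -105 + P gives buyer price Pb = 120.8; sellers receive Ps = 120.8 − 14 = 106.8.
New quantity: Q = 499 − 4(120.8) = 15.8.

Buyers pay $120.8, sellers receive $106.8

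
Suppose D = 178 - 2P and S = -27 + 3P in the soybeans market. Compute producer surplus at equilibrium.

Equilibrium: 178 - 2P = -27 + 3P gives P* = 41, Q* = 96.
Supply starts at P = 9 (where S = 0).
PS = ½(41 − 9)(96) = 1536.

Producer surplus = 1536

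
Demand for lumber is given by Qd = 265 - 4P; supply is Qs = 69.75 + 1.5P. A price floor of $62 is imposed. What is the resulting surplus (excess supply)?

Surplus = 145.75

Equilibrium price would be P* = 35.5, so the floor at 62 binds.
At P = 62: Qd = 17, Qs = 162.75.
Surplus = 162.75 − 17 = 145.75.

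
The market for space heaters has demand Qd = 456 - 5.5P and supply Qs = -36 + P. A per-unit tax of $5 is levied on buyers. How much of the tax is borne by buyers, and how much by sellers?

Pre-tax equilibrium: P* = 984/13, Q* = 516/13.
Tax on buyers shifts demand to Qd = 456 − 5.5(P + 5) = 428.5 - 5.5P.
428.5 - 5.5P = -36 + P gives seller price Ps = 929/13; buyers pay Pb = 929/13 + 5 = 994/13.
New quantity: Q = 456 − 5.5(994/13) = 461/13.
Buyer burden = 994/13 − 984/13 = 10/13; seller burden = 984/13 − 929/13 = 55/13.

Buyers bear 10/13, sellers bear 55/13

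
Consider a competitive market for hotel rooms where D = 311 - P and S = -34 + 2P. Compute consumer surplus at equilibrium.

Equilibrium: 311 - P = -34 + 2P gives P* = 115, Q* = 196.
Demand choke price (D = 0): P = 311.
CS = ½(311 − 115)(196) = 19208.

Consumer surplus = 19208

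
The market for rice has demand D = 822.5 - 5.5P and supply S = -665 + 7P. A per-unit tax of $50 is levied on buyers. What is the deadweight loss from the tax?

Deadweight loss = 3850

Pre-tax equilibrium: P* = 119, Q* = 168.
Tax on buyers shifts demand to D = 822.5 − 5.5(P + 50) = 547.5 - 5.5P.
547.5 - 5.5P = -665 + 7P gives seller price Ps = 97; buyers pay Pb = 97 + 50 = 147.
New quantity: Q = 822.5 − 5.5(147) = 14.
DWL = ½ × 50 × (168 − 14) = 3850.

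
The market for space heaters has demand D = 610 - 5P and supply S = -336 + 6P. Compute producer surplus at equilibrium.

Producer surplus = 2700

Equilibrium: 610 - 5P = -336 + 6P gives P* = 86, Q* = 180.
Supply starts at P = 56 (where S = 0).
PS = ½(86 − 56)(180) = 2700.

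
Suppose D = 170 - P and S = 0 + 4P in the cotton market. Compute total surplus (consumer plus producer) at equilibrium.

Equilibrium: 170 - P = 0 + 4P gives P* = 34, Q* = 136.
Demand choke price: P = 170; supply starts at P = 0.
CS = ½(170 − 34)(136) = 9248; PS = ½(34 − 0)(136) = 2312.

Total surplus = 11560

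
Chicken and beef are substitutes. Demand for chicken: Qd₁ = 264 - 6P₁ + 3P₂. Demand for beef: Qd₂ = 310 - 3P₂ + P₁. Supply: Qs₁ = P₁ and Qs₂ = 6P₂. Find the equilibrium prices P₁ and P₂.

Market 1: 264 - 6P₁ + 3P₂ = P₁ → 7P₁ - 3P₂ = 264.
Market 2: 9P₂ - P₁ = 310.
Eliminating P₂: 9×(1) + 3×(2) gives 60P₁ = 3306, so P₁ = 55.1.
Back-substitute into (2): P₂ = (310 + 1×55.1) / 9 = 1217/30.

P₁ = 55.1, P₂ = 1217/30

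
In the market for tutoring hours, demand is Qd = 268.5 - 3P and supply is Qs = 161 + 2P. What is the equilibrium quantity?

Q* = 204

Set Qd = Qs: 268.5 - 3P = 161 + 2P.
107.5 = 5P, so P* = 21.5.
Q* = 268.5 − 3(21.5) = 204.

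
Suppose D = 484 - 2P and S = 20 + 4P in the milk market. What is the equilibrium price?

P* = 232/3

Set D = S: 484 - 2P = 20 + 4P.
464 = 6P, so P* = 232/3.
Q* = 484 − 2(232/3) = 988/3.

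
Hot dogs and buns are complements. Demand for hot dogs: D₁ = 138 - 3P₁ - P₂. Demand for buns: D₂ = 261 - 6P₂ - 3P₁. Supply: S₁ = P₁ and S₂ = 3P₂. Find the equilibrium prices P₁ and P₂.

Market 1: 138 - 3P₁ - P₂ = P₁ → 4P₁ + P₂ = 138.
Market 2: 9P₂ + 3P₁ = 261.
Eliminating P₂: 9×(1) − 1×(2) gives 33P₁ = 981, so P₁ = 327/11.
Back-substitute into (2): P₂ = (261 − 3×327/11) / 9 = 210/11.

P₁ = 327/11, P₂ = 210/11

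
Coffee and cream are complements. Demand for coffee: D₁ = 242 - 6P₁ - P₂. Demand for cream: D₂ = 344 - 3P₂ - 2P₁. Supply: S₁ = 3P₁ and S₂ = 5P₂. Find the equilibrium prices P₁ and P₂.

P₁ = 796/35, P₂ = 1306/35

Market 1: 242 - 6P₁ - P₂ = 3P₁ → 9P₁ + P₂ = 242.
Market 2: 8P₂ + 2P₁ = 344.
Eliminating P₂: 8×(1) − 1×(2) gives 70P₁ = 1592, so P₁ = 796/35.
Back-substitute into (2): P₂ = (344 − 2×796/35) / 8 = 1306/35.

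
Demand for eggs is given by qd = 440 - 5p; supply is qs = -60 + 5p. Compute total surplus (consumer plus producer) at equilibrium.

Equilibrium: 440 - 5p = -60 + 5p gives p* = 50, q* = 190.
Demand choke price: p = 88; supply starts at p = 12.
CS = ½(88 − 50)(190) = 3610; PS = ½(50 − 12)(190) = 3610.

Total surplus = 7220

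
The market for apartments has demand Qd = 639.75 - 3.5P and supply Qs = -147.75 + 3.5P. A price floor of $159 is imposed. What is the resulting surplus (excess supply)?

Surplus = 325.5

Equilibrium price would be P* = 112.5, so the floor at 159 binds.
At P = 159: Qd = 83.25, Qs = 408.75.
Surplus = 408.75 − 83.25 = 325.5.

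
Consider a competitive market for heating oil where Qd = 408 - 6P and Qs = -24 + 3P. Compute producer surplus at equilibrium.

Producer surplus = 2400

Equilibrium: 408 - 6P = -24 + 3P gives P* = 48, Q* = 120.
Supply starts at P = 8 (where Qs = 0).
PS = ½(48 − 8)(120) = 2400.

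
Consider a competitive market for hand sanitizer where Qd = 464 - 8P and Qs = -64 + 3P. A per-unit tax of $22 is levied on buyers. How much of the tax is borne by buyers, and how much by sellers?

Buyers bear $6, sellers bear $16

Pre-tax equilibrium: P* = 48, Q* = 80.
Tax on buyers shifts demand to Qd = 464 − 8(P + 22) = 288 - 8P.
288 - 8P = -64 + 3P gives seller price Ps = 32; buyers pay Pb = 32 + 22 = 54.
New quantity: Q = 464 − 8(54) = 32.
Buyer burden = 54 − 48 = 6; seller burden = 48 − 32 = 16.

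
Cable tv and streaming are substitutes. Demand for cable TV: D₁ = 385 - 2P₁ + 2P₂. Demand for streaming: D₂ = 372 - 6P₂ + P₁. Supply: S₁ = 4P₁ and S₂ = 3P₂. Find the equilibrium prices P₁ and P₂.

P₁ = 4209/52, P₂ = 2617/52

Market 1: 385 - 2P₁ + 2P₂ = 4P₁ → 6P₁ - 2P₂ = 385.
Market 2: 9P₂ - P₁ = 372.
Eliminating P₂: 9×(1) + 2×(2) gives 52P₁ = 4209, so P₁ = 4209/52.
Back-substitute into (2): P₂ = (372 + 1×4209/52) / 9 = 2617/52.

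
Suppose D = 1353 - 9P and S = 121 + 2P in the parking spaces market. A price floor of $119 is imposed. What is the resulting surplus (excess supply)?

Equilibrium price would be P* = 112, so the floor at 119 binds.
At P = 119: D = 282, S = 359.
Surplus = 359 − 282 = 77.

Surplus = 77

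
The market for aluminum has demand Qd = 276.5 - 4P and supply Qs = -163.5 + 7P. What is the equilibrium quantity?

Q* = 116.5

Set Qd = Qs: 276.5 - 4P = -163.5 + 7P.
440 = 11P, so P* = 40.
Q* = 276.5 − 4(40) = 116.5.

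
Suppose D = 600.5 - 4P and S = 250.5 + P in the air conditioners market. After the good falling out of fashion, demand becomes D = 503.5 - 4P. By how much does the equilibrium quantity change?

Original equilibrium: P* = 70, Q* = 320.5.
New equilibrium: 503.5 - 4P = 250.5 + P, so 253 = 5P and P' = 50.6; Q' = 503.5 − 4(50.6) = 301.1.
Change in quantity: 301.1 − 320.5 = -19.4.

ΔQ = -19.4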